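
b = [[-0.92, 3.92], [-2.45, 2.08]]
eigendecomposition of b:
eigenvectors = [[(0.78+0j), 0.78-0.00j], [(0.3+0.54j), (0.3-0.54j)]]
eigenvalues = [(0.58+2.71j), (0.58-2.71j)]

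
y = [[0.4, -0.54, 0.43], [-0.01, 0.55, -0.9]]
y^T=[[0.4, -0.01], [-0.54, 0.55], [0.43, -0.90]]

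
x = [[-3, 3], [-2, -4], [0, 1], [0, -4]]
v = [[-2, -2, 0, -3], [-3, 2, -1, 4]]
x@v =[[-3, 12, -3, 21], [16, -4, 4, -10], [-3, 2, -1, 4], [12, -8, 4, -16]]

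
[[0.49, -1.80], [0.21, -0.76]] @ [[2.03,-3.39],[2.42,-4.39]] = [[-3.36, 6.24], [-1.41, 2.62]]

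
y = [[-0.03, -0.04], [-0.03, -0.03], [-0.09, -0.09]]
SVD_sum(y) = [[-0.03, -0.04], [-0.03, -0.03], [-0.09, -0.09]] + [[0.00, -0.0], [-0.0, 0.00], [-0.00, 0.0]]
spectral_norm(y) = 0.14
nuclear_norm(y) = 0.15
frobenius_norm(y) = 0.14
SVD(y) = [[-0.35, 0.94], [-0.3, -0.11], [-0.89, -0.33]] @ diag([0.14302448439134488, 0.006633013236074446]) @ [[0.69, 0.72], [0.72, -0.69]]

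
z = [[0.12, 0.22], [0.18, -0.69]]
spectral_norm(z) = 0.74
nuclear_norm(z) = 0.90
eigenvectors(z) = [[0.98, -0.25], [0.21, 0.97]]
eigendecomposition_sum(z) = [[0.16, 0.04], [0.03, 0.01]] + [[-0.04, 0.18], [0.15, -0.7]]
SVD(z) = [[-0.26, 0.97],[0.97, 0.26]] @ diag([0.7373921587860064, 0.16599037369954034]) @ [[0.19, -0.98], [0.98, 0.19]]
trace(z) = -0.57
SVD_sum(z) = [[-0.04, 0.19], [0.14, -0.70]] + [[0.16, 0.03], [0.04, 0.01]]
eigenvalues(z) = [0.17, -0.74]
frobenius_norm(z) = 0.76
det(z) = -0.12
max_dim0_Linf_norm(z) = 0.69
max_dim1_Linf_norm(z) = 0.69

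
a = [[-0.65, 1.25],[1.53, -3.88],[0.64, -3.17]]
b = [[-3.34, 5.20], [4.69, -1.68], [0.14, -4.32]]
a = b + [[2.69, -3.95], [-3.16, -2.2], [0.50, 1.15]]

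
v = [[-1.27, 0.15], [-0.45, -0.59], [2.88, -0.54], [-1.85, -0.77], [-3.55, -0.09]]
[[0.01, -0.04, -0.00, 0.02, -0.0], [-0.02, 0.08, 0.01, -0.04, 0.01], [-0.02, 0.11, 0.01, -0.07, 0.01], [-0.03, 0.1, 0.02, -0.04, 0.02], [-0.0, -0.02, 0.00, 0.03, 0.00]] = v @ [[-0.0, 0.01, 0.0, -0.01, 0.0], [0.04, -0.15, -0.02, 0.07, -0.02]]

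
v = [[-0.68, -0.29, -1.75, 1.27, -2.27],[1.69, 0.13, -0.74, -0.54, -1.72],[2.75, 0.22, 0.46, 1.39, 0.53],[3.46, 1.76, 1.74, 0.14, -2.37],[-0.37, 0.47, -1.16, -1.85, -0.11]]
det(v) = 54.41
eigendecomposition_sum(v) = [[(0.65+0j), 0.14+0.00j, 0.18+0.00j, 0.60+0.00j, -0.73+0.00j], [(0.32+0j), 0.07+0.00j, 0.09+0.00j, (0.3+0j), -0.36+0.00j], [1.07+0.00j, (0.24+0j), 0.30+0.00j, (0.99+0j), (-1.21+0j)], [1.89+0.00j, 0.42+0.00j, 0.52+0.00j, (1.74+0j), (-2.13+0j)], [-1.16+0.00j, -0.26-0.00j, -0.32-0.00j, -1.07-0.00j, (1.3-0j)]] + [[-0.57+0.63j, -0.13+0.14j, -0.70-0.59j, (0.09-0.01j), (-0.85-0.18j)], [0.32+0.97j, 0.07+0.21j, (-1.04+0.38j), (0.04-0.1j), (-0.7+0.79j)], [0.87-0.28j, 0.19-0.06j, 0.33+0.93j, (-0.09-0.04j), 0.70+0.63j], [0.71+0.06j, 0.16+0.01j, (-0.04+0.77j), -0.05-0.06j, (0.31+0.66j)], [0.35+0.73j, 0.08+0.16j, (-0.78+0.41j), 0.02-0.08j, (-0.46+0.69j)]] + [[(-0.57-0.63j), (-0.13-0.14j), -0.70+0.59j, (0.09+0.01j), (-0.85+0.18j)], [(0.32-0.97j), 0.07-0.21j, (-1.04-0.38j), (0.04+0.1j), -0.70-0.79j], [0.87+0.28j, 0.19+0.06j, 0.33-0.93j, -0.09+0.04j, (0.7-0.63j)], [0.71-0.06j, 0.16-0.01j, -0.04-0.77j, -0.05+0.06j, (0.31-0.66j)], [0.35-0.73j, 0.08-0.16j, (-0.78-0.41j), (0.02+0.08j), (-0.46-0.69j)]] + [[-0.10+0.25j, -0.09-0.63j, (-0.26-0.17j), (0.25+0.44j), 0.08+0.51j], [(0.37-0.62j), -0.04+1.71j, (0.63+0.59j), -0.46-1.28j, 0.02-1.41j], [(-0.03+0.22j), -0.20-0.50j, (-0.25-0.09j), (0.29+0.31j), (0.17+0.41j)], [0.07-0.57j, (0.52+1.28j), (0.65+0.24j), -0.75-0.80j, -0.44-1.05j], [(0.04-0.32j), 0.29+0.71j, 0.36+0.13j, -0.41-0.44j, -0.24-0.58j]] + [[(-0.1-0.25j), (-0.09+0.63j), (-0.26+0.17j), 0.25-0.44j, (0.08-0.51j)], [(0.37+0.62j), -0.04-1.71j, 0.63-0.59j, -0.46+1.28j, (0.02+1.41j)], [(-0.03-0.22j), (-0.2+0.5j), -0.25+0.09j, (0.29-0.31j), (0.17-0.41j)], [(0.07+0.57j), 0.52-1.28j, (0.65-0.24j), -0.75+0.80j, -0.44+1.05j], [(0.04+0.32j), (0.29-0.71j), (0.36-0.13j), (-0.41+0.44j), -0.24+0.58j]]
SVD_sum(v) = [[-0.03, -0.01, -0.01, -0.0, 0.02], [1.5, 0.5, 0.51, 0.24, -0.74], [1.97, 0.66, 0.66, 0.32, -0.97], [3.9, 1.3, 1.31, 0.63, -1.92], [-0.57, -0.19, -0.19, -0.09, 0.28]] + [[-0.56, -0.03, -1.64, -0.11, -2.31],[-0.29, -0.01, -0.84, -0.06, -1.19],[0.24, 0.01, 0.72, 0.05, 1.02],[-0.04, -0.0, -0.12, -0.01, -0.18],[-0.17, -0.01, -0.50, -0.03, -0.71]] + [[-0.04, -0.42, -0.09, 1.34, 0.01], [0.02, 0.17, 0.04, -0.54, -0.01], [-0.03, -0.34, -0.07, 1.10, 0.01], [0.02, 0.18, 0.04, -0.59, -0.01], [0.05, 0.54, 0.12, -1.73, -0.02]] + [[-0.03, 0.01, 0.04, 0.01, -0.02], [0.41, -0.18, -0.55, -0.08, 0.3], [0.59, -0.25, -0.8, -0.12, 0.43], [-0.4, 0.17, 0.55, 0.08, -0.30], [0.36, -0.16, -0.49, -0.07, 0.27]] + [[-0.02, 0.15, -0.05, 0.04, 0.04], [0.05, -0.35, 0.12, -0.1, -0.09], [-0.02, 0.15, -0.05, 0.04, 0.04], [-0.02, 0.10, -0.03, 0.03, 0.03], [-0.04, 0.28, -0.09, 0.08, 0.07]]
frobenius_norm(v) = 7.48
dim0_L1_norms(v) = [8.95, 2.87, 5.85, 5.19, 7.0]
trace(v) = -0.06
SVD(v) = [[-0.01,0.80,0.52,0.03,-0.30],[0.32,0.41,-0.21,-0.45,0.69],[0.42,-0.35,0.43,-0.66,-0.29],[0.84,0.06,-0.23,0.45,-0.2],[-0.12,0.24,-0.67,-0.4,-0.56]] @ diag([5.688217658944181, 3.6096799583585497, 2.706497017866716, 1.706550122962291, 0.573716857688678]) @ [[0.82,0.27,0.28,0.13,-0.40], [-0.19,-0.01,-0.57,-0.04,-0.8], [-0.03,-0.3,-0.06,0.95,0.01], [-0.52,0.23,0.71,0.11,-0.39], [0.13,-0.89,0.3,-0.25,-0.22]]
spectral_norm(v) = 5.69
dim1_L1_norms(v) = [6.26, 4.82, 5.35, 9.47, 3.96]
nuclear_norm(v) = 14.28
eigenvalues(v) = [(4.06+0j), (-0.68+2.41j), (-0.68-2.41j), (-1.38+0.49j), (-1.38-0.49j)]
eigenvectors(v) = [[-0.25+0.00j,(0.22+0.38j),0.22-0.38j,0.25-0.04j,0.25+0.04j], [(-0.13+0j),0.53+0.00j,(0.53-0j),(-0.69+0j),(-0.69-0j)], [-0.42+0.00j,-0.47j,0.00+0.47j,0.20-0.09j,0.20+0.09j], [-0.74+0.00j,0.14-0.34j,0.14+0.34j,(-0.51+0.22j),(-0.51-0.22j)], [0.45+0.00j,(0.41-0.06j),0.41+0.06j,-0.28+0.12j,-0.28-0.12j]]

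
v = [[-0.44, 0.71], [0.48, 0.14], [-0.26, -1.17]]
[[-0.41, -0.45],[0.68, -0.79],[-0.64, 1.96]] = v@[[1.34, -1.24], [0.25, -1.40]]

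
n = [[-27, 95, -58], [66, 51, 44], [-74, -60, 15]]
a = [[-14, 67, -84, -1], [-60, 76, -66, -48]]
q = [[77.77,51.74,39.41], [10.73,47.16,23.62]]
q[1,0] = 10.73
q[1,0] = 10.73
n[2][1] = -60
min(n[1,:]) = 44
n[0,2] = -58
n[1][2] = 44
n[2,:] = [-74, -60, 15]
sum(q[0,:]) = 168.92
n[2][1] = -60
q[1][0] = 10.73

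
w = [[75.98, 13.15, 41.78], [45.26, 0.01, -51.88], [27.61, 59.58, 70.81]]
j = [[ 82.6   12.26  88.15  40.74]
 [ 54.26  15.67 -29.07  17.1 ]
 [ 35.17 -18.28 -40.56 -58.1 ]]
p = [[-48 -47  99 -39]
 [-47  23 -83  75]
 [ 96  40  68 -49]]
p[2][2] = 68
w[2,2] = 70.81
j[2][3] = -58.1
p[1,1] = 23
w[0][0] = 75.98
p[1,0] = -47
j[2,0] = 35.17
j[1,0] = 54.26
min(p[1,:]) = -83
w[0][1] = 13.15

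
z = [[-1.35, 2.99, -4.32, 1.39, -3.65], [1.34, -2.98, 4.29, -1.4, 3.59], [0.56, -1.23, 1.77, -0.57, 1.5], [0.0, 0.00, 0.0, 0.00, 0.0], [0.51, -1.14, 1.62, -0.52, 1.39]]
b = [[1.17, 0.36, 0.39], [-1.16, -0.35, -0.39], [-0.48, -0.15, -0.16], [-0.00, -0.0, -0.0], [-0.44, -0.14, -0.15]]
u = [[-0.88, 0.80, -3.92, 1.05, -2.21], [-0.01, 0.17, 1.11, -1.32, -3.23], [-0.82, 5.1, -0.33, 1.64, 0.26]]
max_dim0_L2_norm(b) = 1.77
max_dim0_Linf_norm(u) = 5.1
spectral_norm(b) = 1.95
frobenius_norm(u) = 8.11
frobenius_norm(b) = 1.95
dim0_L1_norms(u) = [1.71, 6.07, 5.36, 4.01, 5.7]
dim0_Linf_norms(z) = [1.35, 2.99, 4.32, 1.4, 3.65]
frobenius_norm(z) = 10.13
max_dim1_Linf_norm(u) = 5.1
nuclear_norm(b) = 1.96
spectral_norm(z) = 10.13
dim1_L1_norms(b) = [1.92, 1.9, 0.79, 0.0, 0.73]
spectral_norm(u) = 5.85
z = b @ u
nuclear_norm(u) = 13.74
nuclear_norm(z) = 10.18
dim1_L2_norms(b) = [1.28, 1.27, 0.53, 0.0, 0.49]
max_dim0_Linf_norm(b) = 1.17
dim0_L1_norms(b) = [3.25, 1.0, 1.09]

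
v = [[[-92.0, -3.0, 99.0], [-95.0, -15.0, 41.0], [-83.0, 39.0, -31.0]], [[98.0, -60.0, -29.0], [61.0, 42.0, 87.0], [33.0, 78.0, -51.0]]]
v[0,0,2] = 99.0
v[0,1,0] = -95.0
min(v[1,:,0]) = 33.0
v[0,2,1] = 39.0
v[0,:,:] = [[-92.0, -3.0, 99.0], [-95.0, -15.0, 41.0], [-83.0, 39.0, -31.0]]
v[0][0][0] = -92.0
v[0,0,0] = -92.0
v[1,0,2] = -29.0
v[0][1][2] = 41.0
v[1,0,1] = -60.0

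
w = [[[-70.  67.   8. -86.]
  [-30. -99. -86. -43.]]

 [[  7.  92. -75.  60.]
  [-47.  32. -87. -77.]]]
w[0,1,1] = -99.0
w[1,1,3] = -77.0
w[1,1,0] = -47.0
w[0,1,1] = -99.0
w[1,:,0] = [7.0, -47.0]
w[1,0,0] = 7.0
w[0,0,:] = [-70.0, 67.0, 8.0, -86.0]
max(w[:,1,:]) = 32.0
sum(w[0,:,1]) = -32.0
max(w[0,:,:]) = 67.0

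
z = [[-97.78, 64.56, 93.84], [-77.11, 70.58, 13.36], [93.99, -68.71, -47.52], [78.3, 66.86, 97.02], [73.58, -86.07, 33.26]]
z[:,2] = [93.84, 13.36, -47.52, 97.02, 33.26]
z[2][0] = 93.99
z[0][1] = 64.56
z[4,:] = [73.58, -86.07, 33.26]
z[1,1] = 70.58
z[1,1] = 70.58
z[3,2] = 97.02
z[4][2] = 33.26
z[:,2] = [93.84, 13.36, -47.52, 97.02, 33.26]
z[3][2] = 97.02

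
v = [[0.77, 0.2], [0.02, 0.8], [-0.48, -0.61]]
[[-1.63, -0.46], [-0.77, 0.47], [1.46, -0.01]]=v@ [[-1.88, -0.76],[-0.92, 0.61]]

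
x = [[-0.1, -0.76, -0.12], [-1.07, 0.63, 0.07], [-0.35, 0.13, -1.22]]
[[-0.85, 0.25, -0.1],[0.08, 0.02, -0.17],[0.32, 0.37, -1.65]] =x @[[0.55,-0.19,0.18], [1.09,-0.26,-0.1], [-0.30,-0.28,1.29]]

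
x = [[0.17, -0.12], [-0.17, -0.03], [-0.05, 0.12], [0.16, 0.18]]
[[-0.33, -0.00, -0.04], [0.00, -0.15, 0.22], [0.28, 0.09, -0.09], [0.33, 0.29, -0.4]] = x @ [[-0.39, 0.7, -1.1], [2.20, 1.01, -1.25]]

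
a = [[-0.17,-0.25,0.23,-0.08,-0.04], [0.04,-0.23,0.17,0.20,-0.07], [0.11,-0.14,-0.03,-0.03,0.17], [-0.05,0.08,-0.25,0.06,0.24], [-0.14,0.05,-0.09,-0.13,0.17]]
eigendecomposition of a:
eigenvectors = [[(0.86+0j), (-0.09-0.27j), -0.09+0.27j, (0.1+0j), (0.47+0j)], [(0.42+0j), -0.57+0.00j, (-0.57-0j), (0.4+0j), (-0.17+0j)], [-0.20+0.00j, -0.37-0.40j, (-0.37+0.4j), (0.68+0j), 0.35+0.00j], [(-0.17+0j), -0.06-0.39j, -0.06+0.39j, 0.15+0.00j, (-0.79+0j)], [(0.12+0j), 0.21-0.31j, 0.21+0.31j, 0.58+0.00j, (-0.04+0j)]]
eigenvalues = [(-0.33+0j), (-0.07+0.24j), (-0.07-0.24j), (0.04+0j), (0.23+0j)]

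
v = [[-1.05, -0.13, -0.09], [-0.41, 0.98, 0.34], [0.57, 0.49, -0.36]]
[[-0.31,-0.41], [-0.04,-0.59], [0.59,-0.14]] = v@ [[0.31, 0.43], [0.33, -0.54], [-0.70, 0.34]]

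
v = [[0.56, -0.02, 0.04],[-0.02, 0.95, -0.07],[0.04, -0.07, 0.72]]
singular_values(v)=[0.97, 0.71, 0.55]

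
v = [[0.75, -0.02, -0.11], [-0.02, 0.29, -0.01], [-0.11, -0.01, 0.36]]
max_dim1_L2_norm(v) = 0.76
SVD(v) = [[-0.97, -0.23, -0.11],[0.03, 0.3, -0.95],[0.25, -0.92, -0.28]] @ diag([0.7794636268477259, 0.33580011970800255, 0.2847362534442717]) @ [[-0.97,  0.03,  0.25], [-0.23,  0.3,  -0.92], [-0.11,  -0.95,  -0.28]]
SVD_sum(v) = [[0.73,-0.03,-0.19], [-0.03,0.00,0.01], [-0.19,0.01,0.05]] + [[0.02, -0.02, 0.07], [-0.02, 0.03, -0.09], [0.07, -0.09, 0.29]] + [[0.0, 0.03, 0.01], [0.03, 0.26, 0.08], [0.01, 0.08, 0.02]]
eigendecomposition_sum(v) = [[0.73,  -0.03,  -0.19], [-0.03,  0.0,  0.01], [-0.19,  0.01,  0.05]] + [[0.02,-0.02,0.07], [-0.02,0.03,-0.09], [0.07,-0.09,0.29]] + [[0.00, 0.03, 0.01], [0.03, 0.26, 0.08], [0.01, 0.08, 0.02]]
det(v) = 0.07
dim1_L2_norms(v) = [0.76, 0.29, 0.38]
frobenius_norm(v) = 0.90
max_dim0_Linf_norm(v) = 0.75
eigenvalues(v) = [0.78, 0.34, 0.28]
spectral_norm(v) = 0.78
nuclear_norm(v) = 1.40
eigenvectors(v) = [[0.97, -0.23, -0.11], [-0.03, 0.30, -0.95], [-0.25, -0.92, -0.28]]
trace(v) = 1.40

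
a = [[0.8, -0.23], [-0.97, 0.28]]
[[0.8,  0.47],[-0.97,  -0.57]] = a @ [[0.97, 0.60], [-0.09, 0.06]]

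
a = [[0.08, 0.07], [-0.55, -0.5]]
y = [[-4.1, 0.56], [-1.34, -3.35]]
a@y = [[-0.42, -0.19], [2.92, 1.37]]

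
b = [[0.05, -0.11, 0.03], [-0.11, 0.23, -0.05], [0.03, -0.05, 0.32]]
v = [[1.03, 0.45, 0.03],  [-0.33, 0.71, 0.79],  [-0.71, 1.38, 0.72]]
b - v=[[-0.98,  -0.56,  0.00], [0.22,  -0.48,  -0.84], [0.74,  -1.43,  -0.40]]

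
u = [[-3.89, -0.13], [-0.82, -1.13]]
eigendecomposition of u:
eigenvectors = [[-0.96, 0.05], [-0.28, -1.0]]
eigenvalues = [-3.93, -1.09]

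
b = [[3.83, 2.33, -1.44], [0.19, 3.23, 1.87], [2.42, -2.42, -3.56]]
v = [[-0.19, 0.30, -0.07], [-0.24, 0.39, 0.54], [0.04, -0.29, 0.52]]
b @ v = [[-1.34, 2.48, 0.24], [-0.74, 0.77, 2.7], [-0.02, 0.81, -3.33]]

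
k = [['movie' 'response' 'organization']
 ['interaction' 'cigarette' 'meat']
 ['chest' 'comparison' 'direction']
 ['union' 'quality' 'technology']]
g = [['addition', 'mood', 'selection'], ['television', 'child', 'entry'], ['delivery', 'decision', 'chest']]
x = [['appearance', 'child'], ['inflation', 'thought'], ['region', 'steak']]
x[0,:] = ['appearance', 'child']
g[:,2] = ['selection', 'entry', 'chest']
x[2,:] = ['region', 'steak']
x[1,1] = 'thought'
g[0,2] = 'selection'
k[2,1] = 'comparison'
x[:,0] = ['appearance', 'inflation', 'region']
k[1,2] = 'meat'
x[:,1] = ['child', 'thought', 'steak']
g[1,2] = 'entry'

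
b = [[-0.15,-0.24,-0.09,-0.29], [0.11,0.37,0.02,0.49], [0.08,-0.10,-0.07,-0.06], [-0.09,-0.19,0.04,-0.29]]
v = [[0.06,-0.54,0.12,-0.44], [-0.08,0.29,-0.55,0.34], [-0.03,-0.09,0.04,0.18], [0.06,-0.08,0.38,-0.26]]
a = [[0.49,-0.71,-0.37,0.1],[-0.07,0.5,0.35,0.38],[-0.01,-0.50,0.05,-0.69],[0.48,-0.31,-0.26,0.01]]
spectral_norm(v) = 1.03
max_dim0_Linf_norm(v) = 0.55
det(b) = 0.00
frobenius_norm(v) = 1.13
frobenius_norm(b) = 0.85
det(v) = 0.00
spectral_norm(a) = 1.34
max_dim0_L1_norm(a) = 2.02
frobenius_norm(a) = 1.59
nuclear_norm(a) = 2.56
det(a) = -0.05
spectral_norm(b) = 0.83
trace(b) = -0.14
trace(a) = 1.05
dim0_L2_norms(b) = [0.22, 0.49, 0.12, 0.64]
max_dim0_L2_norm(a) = 1.05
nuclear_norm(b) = 1.08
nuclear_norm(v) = 1.66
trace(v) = 0.13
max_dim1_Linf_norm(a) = 0.71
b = v @ a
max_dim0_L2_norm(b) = 0.64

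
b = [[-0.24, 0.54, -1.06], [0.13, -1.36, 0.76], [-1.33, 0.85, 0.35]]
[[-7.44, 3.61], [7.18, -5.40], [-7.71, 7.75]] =b @ [[5.65, -4.11], [-2.14, 3.06], [4.65, -0.92]]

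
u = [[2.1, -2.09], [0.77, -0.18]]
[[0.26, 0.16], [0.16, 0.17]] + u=[[2.36, -1.93], [0.93, -0.01]]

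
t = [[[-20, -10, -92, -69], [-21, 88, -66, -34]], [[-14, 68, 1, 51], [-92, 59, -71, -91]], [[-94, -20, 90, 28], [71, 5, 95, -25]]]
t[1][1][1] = 59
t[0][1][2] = -66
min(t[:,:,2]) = -92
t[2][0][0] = -94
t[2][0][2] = 90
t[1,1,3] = -91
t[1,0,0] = -14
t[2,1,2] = 95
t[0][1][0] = -21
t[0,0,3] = -69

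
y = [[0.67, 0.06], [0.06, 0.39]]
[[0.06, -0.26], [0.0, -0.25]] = y @ [[0.09, -0.34], [-0.01, -0.58]]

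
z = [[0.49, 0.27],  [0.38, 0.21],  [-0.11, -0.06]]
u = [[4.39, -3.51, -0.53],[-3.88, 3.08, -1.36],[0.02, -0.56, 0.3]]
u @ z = [[0.88, 0.48], [-0.58, -0.32], [-0.24, -0.13]]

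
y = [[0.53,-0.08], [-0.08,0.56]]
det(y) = 0.29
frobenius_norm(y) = 0.78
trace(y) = 1.09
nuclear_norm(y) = 1.09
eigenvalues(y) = [0.46, 0.63]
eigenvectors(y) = [[-0.77, 0.64],[-0.64, -0.77]]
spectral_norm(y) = 0.63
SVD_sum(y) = [[0.26, -0.31], [-0.31, 0.37]] + [[0.27,  0.23], [0.23,  0.19]]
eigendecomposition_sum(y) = [[0.27, 0.23], [0.23, 0.19]] + [[0.26, -0.31], [-0.31, 0.37]]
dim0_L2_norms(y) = [0.54, 0.57]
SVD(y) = [[-0.64,  0.77], [0.77,  0.64]] @ diag([0.6263941029804987, 0.46360589701950145]) @ [[-0.64, 0.77],[0.77, 0.64]]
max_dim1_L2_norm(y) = 0.57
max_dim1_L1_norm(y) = 0.64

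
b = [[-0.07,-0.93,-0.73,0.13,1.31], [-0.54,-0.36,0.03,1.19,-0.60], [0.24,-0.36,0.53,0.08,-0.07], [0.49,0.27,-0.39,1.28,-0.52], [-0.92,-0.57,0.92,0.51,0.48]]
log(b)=[[-0.05+0.61j, (-0.33+1.11j), -1.24+0.30j, (-0.2-0.57j), 1.06-0.28j], [(-0.19+1.48j), 0.29+2.69j, (0.9+0.73j), (0.27-1.38j), (-0.77-0.69j)], [0.38+0.30j, (0.09+0.55j), 0.01+0.15j, (-0.05-0.28j), -0.47-0.14j], [(0.25-0.07j), 0.25-0.13j, -0.01-0.04j, (0.27+0.07j), (-0.61+0.03j)], [-0.86+0.81j, (0.18+1.47j), (0.89+0.4j), -0.04-0.76j, -0.06-0.38j]]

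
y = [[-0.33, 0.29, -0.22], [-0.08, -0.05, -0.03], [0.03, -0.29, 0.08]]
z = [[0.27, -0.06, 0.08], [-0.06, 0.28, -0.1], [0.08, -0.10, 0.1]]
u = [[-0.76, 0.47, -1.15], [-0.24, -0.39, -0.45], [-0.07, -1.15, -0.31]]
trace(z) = 0.65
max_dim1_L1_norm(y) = 0.84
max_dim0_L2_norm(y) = 0.41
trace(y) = -0.30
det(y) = 0.00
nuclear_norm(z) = 0.65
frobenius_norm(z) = 0.45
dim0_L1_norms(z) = [0.41, 0.44, 0.28]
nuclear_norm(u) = 2.81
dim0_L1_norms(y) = [0.44, 0.63, 0.33]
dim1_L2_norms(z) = [0.29, 0.3, 0.16]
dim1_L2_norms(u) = [1.46, 0.64, 1.19]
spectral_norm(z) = 0.39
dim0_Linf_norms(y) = [0.33, 0.29, 0.22]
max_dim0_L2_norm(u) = 1.3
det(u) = -0.00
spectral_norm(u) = 1.51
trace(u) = -1.46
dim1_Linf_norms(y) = [0.33, 0.08, 0.29]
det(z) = 0.00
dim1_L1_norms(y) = [0.84, 0.16, 0.4]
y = u @ z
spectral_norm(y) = 0.55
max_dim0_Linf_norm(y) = 0.33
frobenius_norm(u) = 1.99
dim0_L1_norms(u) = [1.07, 2.01, 1.91]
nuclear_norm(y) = 0.76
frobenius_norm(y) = 0.59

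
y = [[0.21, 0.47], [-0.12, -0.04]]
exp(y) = [[1.2,0.51], [-0.13,0.93]]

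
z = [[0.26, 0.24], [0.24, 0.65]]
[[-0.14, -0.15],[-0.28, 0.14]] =z @[[-0.23, -1.16],  [-0.34, 0.64]]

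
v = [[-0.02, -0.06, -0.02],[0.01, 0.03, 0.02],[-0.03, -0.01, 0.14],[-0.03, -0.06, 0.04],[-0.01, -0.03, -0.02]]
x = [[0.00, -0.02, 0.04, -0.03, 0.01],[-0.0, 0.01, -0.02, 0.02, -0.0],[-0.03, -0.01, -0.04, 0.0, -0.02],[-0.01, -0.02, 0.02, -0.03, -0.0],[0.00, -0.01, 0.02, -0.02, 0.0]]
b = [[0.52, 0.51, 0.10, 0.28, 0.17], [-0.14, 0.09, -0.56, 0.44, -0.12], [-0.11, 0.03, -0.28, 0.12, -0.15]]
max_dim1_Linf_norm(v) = 0.14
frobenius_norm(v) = 0.18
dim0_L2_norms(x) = [0.03, 0.03, 0.07, 0.05, 0.02]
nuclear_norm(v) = 0.26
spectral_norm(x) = 0.08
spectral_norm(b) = 0.82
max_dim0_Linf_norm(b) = 0.56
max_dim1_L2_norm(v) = 0.14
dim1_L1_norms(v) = [0.1, 0.06, 0.18, 0.13, 0.06]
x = v @ b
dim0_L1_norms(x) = [0.04, 0.07, 0.14, 0.1, 0.03]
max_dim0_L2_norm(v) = 0.15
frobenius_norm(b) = 1.15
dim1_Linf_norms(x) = [0.04, 0.02, 0.04, 0.03, 0.02]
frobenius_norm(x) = 0.10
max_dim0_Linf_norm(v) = 0.14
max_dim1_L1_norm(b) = 1.58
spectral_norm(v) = 0.15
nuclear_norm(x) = 0.14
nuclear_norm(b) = 1.72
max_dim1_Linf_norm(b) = 0.56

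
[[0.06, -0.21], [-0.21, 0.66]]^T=[[0.06, -0.21], [-0.21, 0.66]]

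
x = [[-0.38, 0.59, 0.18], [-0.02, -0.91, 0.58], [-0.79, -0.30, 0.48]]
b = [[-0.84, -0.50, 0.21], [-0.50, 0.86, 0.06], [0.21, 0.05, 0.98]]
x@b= [[0.06, 0.71, 0.13], [0.59, -0.74, 0.51], [0.91, 0.16, 0.29]]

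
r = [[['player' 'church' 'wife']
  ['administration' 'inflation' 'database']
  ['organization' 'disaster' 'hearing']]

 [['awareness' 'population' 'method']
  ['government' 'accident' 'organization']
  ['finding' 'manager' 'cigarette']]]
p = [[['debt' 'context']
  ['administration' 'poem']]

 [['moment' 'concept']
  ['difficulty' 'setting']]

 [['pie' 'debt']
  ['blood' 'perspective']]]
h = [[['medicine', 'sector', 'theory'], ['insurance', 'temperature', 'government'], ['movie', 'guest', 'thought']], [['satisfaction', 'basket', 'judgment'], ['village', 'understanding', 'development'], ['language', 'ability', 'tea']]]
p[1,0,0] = 'moment'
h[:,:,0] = [['medicine', 'insurance', 'movie'], ['satisfaction', 'village', 'language']]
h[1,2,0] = 'language'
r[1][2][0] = 'finding'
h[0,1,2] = 'government'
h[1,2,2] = 'tea'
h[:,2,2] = ['thought', 'tea']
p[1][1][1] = 'setting'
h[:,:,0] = [['medicine', 'insurance', 'movie'], ['satisfaction', 'village', 'language']]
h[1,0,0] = 'satisfaction'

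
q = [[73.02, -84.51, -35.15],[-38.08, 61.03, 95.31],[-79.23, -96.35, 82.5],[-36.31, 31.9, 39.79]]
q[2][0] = -79.23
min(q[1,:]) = -38.08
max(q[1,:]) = 95.31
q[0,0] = 73.02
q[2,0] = -79.23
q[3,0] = -36.31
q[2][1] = -96.35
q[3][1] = 31.9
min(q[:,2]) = -35.15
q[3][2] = 39.79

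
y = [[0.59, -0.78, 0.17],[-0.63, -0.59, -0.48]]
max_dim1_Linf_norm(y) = 0.78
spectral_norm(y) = 0.99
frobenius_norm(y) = 1.40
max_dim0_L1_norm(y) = 1.37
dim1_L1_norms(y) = [1.54, 1.7]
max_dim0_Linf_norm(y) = 0.78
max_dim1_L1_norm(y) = 1.7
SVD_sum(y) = [[0.21, -0.86, -0.06], [0.11, -0.44, -0.03]] + [[0.38, 0.08, 0.23], [-0.74, -0.15, -0.45]]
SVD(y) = [[-0.89,-0.45], [-0.45,0.89]] @ diag([0.9944451468819729, 0.9858391602299491]) @ [[-0.24,0.97,0.07], [-0.84,-0.17,-0.51]]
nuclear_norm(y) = 1.98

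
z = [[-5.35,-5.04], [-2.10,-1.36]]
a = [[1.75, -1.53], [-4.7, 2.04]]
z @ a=[[14.33,  -2.1], [2.72,  0.44]]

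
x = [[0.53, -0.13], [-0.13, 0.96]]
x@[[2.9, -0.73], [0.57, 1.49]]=[[1.46, -0.58], [0.17, 1.53]]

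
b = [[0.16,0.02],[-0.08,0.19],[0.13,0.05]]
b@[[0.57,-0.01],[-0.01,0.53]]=[[0.09, 0.01], [-0.05, 0.10], [0.07, 0.03]]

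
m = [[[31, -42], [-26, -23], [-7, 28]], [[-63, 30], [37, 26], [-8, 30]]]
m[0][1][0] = -26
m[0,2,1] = 28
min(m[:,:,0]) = -63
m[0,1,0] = -26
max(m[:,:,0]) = 37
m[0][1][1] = -23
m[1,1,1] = 26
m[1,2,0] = -8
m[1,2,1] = 30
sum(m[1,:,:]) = 52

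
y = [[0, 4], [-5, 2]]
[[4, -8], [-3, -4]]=y @ [[1, 0], [1, -2]]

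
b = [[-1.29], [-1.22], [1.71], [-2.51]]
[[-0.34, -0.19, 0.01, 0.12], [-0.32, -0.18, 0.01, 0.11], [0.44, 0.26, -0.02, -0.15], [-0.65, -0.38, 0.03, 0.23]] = b @ [[0.26, 0.15, -0.01, -0.09]]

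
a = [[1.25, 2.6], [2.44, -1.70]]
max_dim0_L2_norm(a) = 3.11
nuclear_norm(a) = 5.84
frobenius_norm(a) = 4.14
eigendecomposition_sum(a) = [[2.03, 1.2], [1.13, 0.67]] + [[-0.78,1.4], [1.31,-2.37]]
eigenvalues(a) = [2.69, -3.14]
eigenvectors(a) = [[0.87, -0.51], [0.49, 0.86]]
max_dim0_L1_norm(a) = 4.3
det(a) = -8.47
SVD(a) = [[-0.64, 0.77], [0.77, 0.64]] @ diag([3.158734865690377, 2.6811367082399955]) @ [[0.34, -0.94],[0.94, 0.34]]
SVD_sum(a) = [[-0.69, 1.89], [0.83, -2.29]] + [[1.94, 0.71],[1.61, 0.59]]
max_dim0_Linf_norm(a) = 2.6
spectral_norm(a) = 3.16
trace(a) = -0.45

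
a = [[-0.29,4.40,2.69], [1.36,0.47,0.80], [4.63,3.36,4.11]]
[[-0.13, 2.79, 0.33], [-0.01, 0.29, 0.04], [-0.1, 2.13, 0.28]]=a @ [[0.0, -0.03, -0.0], [-0.03, 0.59, 0.07], [-0.0, 0.07, 0.01]]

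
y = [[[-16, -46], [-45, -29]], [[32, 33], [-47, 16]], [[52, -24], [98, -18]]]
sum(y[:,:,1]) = -68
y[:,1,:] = [[-45, -29], [-47, 16], [98, -18]]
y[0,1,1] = -29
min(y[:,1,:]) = -47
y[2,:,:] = [[52, -24], [98, -18]]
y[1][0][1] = 33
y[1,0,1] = 33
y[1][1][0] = -47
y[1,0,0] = 32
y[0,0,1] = -46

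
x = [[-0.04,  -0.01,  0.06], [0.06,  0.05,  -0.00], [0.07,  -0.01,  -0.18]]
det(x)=0.000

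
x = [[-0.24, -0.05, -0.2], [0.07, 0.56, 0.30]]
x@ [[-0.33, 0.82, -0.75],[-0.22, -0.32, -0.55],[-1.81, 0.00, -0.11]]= [[0.45, -0.18, 0.23], [-0.69, -0.12, -0.39]]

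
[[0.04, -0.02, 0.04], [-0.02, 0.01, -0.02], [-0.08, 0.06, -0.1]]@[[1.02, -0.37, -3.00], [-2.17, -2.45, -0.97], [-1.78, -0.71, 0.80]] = [[0.01, 0.01, -0.07], [-0.01, -0.00, 0.03], [-0.03, -0.05, 0.10]]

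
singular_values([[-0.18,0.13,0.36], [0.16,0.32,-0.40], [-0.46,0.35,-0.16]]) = [0.66, 0.59, 0.22]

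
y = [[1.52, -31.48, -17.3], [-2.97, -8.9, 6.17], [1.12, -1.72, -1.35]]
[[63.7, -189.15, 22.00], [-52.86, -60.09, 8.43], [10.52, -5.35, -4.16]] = y@[[4.87, 5.2, -5.79], [0.91, 5.71, -0.11], [-4.91, 1.0, -1.58]]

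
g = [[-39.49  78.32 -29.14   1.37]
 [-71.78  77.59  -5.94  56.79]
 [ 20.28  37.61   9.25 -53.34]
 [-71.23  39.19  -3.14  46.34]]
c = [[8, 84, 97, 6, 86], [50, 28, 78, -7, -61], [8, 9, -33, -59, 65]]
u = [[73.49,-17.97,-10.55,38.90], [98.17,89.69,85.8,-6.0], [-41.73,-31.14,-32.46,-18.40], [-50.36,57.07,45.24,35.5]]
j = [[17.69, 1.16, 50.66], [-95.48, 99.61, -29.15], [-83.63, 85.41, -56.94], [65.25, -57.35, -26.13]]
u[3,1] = 57.07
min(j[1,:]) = -95.48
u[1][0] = 98.17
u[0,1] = -17.97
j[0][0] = 17.69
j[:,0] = [17.69, -95.48, -83.63, 65.25]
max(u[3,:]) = 57.07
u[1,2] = 85.8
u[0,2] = -10.55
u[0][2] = -10.55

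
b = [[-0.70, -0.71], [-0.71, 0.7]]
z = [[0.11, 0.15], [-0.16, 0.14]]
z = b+[[0.81, 0.86], [0.55, -0.56]]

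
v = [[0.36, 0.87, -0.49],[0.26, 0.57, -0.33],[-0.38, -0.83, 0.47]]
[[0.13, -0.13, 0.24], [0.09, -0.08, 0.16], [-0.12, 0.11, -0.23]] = v@[[-0.01,0.21,0.04], [0.12,-0.17,0.2], [-0.06,0.11,-0.11]]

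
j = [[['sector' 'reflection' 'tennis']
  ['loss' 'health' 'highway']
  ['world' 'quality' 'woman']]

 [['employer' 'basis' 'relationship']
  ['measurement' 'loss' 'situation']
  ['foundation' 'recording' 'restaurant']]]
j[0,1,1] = 'health'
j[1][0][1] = 'basis'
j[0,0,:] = ['sector', 'reflection', 'tennis']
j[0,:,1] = ['reflection', 'health', 'quality']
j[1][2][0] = 'foundation'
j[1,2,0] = 'foundation'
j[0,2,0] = 'world'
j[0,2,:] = ['world', 'quality', 'woman']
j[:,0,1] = ['reflection', 'basis']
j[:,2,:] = [['world', 'quality', 'woman'], ['foundation', 'recording', 'restaurant']]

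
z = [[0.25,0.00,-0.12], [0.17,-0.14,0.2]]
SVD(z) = [[-0.59, -0.81], [-0.81, 0.59]] @ diag([0.31951194471217764, 0.2516189921016344]) @ [[-0.89, 0.35, -0.28], [-0.4, -0.33, 0.85]]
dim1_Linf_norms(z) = [0.25, 0.2]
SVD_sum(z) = [[0.17,-0.07,0.05], [0.23,-0.09,0.07]] + [[0.08, 0.07, -0.17],  [-0.06, -0.05, 0.13]]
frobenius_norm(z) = 0.41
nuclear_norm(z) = 0.57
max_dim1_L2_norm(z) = 0.3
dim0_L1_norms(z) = [0.42, 0.14, 0.32]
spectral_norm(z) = 0.32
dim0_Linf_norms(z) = [0.25, 0.14, 0.2]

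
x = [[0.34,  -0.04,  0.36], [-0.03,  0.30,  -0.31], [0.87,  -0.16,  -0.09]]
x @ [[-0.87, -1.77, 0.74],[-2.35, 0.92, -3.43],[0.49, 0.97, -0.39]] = [[-0.03, -0.29, 0.25], [-0.83, 0.03, -0.93], [-0.42, -1.77, 1.23]]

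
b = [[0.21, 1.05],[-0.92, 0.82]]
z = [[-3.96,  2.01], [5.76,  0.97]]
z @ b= [[-2.68, -2.51], [0.32, 6.84]]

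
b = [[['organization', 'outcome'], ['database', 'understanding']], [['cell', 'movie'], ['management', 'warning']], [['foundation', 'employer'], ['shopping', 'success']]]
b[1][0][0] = 'cell'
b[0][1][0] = 'database'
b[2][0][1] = 'employer'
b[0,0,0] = 'organization'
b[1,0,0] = 'cell'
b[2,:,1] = ['employer', 'success']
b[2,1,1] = 'success'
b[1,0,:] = ['cell', 'movie']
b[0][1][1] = 'understanding'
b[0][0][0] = 'organization'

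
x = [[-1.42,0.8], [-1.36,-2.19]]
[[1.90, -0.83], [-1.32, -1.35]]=x@[[-0.74, 0.69],[1.06, 0.19]]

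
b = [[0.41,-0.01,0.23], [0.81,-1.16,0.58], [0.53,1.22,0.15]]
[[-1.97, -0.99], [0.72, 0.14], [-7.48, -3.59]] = b @[[-2.73, -3.91],[-4.47, -1.56],[-3.88, 2.58]]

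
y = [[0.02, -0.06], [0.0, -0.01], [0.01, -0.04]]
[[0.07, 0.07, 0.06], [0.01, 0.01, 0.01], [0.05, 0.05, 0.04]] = y @[[0.10, 0.11, 0.09], [-1.13, -1.19, -1.0]]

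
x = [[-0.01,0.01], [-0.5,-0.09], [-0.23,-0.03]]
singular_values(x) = [0.56, 0.02]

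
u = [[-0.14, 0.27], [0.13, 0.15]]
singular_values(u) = [0.32, 0.18]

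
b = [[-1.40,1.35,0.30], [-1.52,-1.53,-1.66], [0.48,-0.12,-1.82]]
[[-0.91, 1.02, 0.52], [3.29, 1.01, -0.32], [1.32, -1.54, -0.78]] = b@[[-0.40, -0.96, -0.24], [-0.92, -0.38, 0.06], [-0.77, 0.62, 0.36]]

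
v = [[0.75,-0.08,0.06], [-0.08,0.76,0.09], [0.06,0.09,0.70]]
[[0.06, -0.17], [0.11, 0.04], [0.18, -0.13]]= v@[[0.07, -0.21], [0.12, 0.05], [0.23, -0.17]]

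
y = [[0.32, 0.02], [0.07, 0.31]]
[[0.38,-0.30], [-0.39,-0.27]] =y @ [[1.3, -0.91],[-1.55, -0.66]]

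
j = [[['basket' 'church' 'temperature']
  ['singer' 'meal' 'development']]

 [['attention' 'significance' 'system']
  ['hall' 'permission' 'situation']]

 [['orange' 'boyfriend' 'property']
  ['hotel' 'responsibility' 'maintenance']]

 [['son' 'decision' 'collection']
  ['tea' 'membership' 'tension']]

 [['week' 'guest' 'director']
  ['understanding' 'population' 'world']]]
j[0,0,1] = 'church'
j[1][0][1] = 'significance'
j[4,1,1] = 'population'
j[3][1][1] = 'membership'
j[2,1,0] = 'hotel'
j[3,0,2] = 'collection'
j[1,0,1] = 'significance'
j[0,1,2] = 'development'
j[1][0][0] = 'attention'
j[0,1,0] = 'singer'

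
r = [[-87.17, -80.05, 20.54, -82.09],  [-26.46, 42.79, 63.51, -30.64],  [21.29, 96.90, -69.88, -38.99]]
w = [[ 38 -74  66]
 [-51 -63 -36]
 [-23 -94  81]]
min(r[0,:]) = -87.17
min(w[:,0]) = -51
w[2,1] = -94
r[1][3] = -30.64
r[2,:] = [21.29, 96.9, -69.88, -38.99]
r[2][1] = 96.9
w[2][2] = 81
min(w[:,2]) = -36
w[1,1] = -63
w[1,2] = -36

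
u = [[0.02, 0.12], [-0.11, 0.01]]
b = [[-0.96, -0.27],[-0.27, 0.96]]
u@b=[[-0.05, 0.11], [0.1, 0.04]]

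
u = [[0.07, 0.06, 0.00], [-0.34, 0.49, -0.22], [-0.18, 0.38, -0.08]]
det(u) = 0.00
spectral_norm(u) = 0.76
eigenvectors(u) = [[-0.17+0.08j, -0.17-0.08j, (0.44+0j)], [(-0.63-0.26j), (-0.63+0.26j), (-0.11+0j)], [-0.71+0.00j, (-0.71-0j), -0.89+0.00j]]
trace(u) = 0.48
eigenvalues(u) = [(0.21+0.16j), (0.21-0.16j), (0.05+0j)]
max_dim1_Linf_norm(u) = 0.49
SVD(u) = [[0.02, -0.76, -0.65], [0.83, 0.37, -0.41], [0.55, -0.53, 0.64]] @ diag([0.7621890323590287, 0.11351528535229585, 0.0445214436310663]) @ [[-0.50, 0.81, -0.3],  [-0.74, -0.58, -0.34],  [-0.45, 0.05, 0.89]]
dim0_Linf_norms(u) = [0.34, 0.49, 0.22]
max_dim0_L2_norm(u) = 0.62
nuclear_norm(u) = 0.92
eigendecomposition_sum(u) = [[(0.02+0.08j), (0.03-0.07j), (0.01+0.05j)], [(-0.17+0.25j), 0.25-0.10j, (-0.11+0.14j)], [(-0.06+0.31j), 0.20-0.19j, (-0.05+0.18j)]] + [[0.02-0.08j,(0.03+0.07j),(0.01-0.05j)], [(-0.17-0.25j),(0.25+0.1j),-0.11-0.14j], [-0.06-0.31j,(0.2+0.19j),-0.05-0.18j]] + [[0.03+0.00j, (0.01-0j), -0.01+0.00j], [-0.01-0.00j, -0.00+0.00j, -0j], [-0.06-0.00j, (-0.02+0j), 0.03-0.00j]]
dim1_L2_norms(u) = [0.09, 0.64, 0.43]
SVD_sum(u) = [[-0.01, 0.01, -0.0], [-0.32, 0.52, -0.19], [-0.21, 0.34, -0.13]] + [[0.06, 0.05, 0.03],[-0.03, -0.02, -0.01],[0.04, 0.04, 0.02]] + [[0.01,  -0.0,  -0.03], [0.01,  -0.0,  -0.02], [-0.01,  0.00,  0.03]]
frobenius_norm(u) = 0.77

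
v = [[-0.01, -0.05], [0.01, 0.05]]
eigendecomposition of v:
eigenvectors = [[-0.98,0.71], [0.2,-0.71]]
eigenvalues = [0.0, 0.04]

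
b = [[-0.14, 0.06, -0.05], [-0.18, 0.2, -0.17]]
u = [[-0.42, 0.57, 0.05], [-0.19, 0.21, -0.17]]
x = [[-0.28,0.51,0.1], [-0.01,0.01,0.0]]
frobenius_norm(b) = 0.36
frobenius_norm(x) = 0.59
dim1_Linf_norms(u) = [0.57, 0.21]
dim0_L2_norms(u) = [0.46, 0.61, 0.18]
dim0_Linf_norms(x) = [0.28, 0.51, 0.1]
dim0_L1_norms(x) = [0.29, 0.52, 0.1]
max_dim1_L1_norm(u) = 1.04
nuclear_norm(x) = 0.60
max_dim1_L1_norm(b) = 0.55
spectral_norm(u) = 0.76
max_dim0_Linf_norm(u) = 0.57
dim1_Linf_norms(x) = [0.51, 0.01]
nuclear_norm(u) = 0.94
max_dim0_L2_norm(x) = 0.51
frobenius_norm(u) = 0.78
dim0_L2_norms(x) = [0.28, 0.51, 0.1]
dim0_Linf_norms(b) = [0.18, 0.2, 0.17]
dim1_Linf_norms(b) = [0.14, 0.2]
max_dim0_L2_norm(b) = 0.23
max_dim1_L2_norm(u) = 0.71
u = x + b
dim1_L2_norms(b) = [0.16, 0.32]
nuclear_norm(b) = 0.42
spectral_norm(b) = 0.35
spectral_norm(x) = 0.59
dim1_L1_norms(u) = [1.04, 0.57]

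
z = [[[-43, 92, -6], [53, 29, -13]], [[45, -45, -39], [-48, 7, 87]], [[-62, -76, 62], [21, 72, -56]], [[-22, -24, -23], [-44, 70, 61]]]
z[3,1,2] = 61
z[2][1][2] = -56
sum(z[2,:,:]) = -39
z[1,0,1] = -45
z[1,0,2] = -39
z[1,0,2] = -39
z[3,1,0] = -44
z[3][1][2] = 61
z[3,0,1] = -24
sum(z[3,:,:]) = 18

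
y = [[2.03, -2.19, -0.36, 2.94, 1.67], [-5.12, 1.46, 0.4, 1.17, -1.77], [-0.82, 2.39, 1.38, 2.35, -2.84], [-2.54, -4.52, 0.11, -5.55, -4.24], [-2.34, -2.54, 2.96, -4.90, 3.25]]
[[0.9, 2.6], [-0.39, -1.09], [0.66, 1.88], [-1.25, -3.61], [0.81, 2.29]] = y @ [[0.11, 0.31], [-0.08, -0.23], [0.52, 1.48], [0.19, 0.55], [0.08, 0.23]]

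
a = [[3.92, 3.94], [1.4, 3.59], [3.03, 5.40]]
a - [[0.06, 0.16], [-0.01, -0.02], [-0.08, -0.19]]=[[3.86, 3.78], [1.41, 3.61], [3.11, 5.59]]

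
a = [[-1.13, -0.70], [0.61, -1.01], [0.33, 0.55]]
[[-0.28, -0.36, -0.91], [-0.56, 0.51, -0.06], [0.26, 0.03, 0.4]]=a@[[-0.07, 0.46, 0.56], [0.51, -0.23, 0.4]]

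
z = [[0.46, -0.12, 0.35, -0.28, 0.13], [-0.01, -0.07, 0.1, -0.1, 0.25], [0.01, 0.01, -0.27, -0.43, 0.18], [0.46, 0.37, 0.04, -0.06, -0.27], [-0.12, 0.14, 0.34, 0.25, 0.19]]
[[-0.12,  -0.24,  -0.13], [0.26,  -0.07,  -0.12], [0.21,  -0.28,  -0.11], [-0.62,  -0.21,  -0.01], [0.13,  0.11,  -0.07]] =z @ [[-0.36,-0.28,-0.3], [-0.38,-0.28,-0.13], [-0.29,0.07,0.13], [0.14,0.51,-0.08], [1.08,-0.2,-0.6]]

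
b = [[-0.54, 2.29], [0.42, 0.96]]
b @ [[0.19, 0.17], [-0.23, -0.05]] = [[-0.63, -0.21], [-0.14, 0.02]]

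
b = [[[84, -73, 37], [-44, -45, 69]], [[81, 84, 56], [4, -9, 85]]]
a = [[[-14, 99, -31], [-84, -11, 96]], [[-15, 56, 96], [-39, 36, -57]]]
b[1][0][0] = 81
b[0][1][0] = -44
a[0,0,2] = -31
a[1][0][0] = -15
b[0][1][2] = 69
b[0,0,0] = 84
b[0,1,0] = -44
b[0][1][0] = -44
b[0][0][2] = 37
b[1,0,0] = 81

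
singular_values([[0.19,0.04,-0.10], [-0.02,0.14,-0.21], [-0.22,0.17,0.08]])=[0.34, 0.27, 0.09]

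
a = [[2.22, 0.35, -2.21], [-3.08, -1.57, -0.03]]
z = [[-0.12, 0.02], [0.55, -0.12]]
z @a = [[-0.33, -0.07, 0.26], [1.59, 0.38, -1.21]]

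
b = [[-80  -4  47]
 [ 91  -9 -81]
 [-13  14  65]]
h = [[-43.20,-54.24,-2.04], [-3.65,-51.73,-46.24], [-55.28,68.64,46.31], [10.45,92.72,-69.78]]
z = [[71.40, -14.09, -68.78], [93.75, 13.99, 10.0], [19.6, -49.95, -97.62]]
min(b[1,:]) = -81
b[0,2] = 47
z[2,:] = [19.6, -49.95, -97.62]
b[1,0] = 91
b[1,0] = 91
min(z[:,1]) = -49.95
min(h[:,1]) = -54.24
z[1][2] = 10.0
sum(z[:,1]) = -50.050000000000004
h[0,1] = -54.24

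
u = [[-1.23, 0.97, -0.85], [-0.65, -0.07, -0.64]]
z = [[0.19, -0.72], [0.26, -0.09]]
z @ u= [[0.23, 0.23, 0.3],[-0.26, 0.26, -0.16]]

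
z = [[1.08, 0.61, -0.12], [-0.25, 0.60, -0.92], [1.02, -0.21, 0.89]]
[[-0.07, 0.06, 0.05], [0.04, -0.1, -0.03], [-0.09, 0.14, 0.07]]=z@[[-0.04, 0.09, 0.04], [-0.06, -0.06, 0.02], [-0.07, 0.04, 0.04]]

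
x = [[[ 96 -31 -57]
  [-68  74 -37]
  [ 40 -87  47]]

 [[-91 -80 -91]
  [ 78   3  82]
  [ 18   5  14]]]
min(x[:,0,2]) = -91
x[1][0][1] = -80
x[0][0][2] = -57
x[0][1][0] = -68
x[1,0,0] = -91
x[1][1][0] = 78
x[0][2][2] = 47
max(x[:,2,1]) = 5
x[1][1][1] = 3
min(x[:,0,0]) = -91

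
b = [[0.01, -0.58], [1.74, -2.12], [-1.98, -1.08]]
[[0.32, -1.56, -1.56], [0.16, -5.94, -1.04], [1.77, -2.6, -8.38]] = b @[[-0.59,-0.15,2.74], [-0.56,2.68,2.74]]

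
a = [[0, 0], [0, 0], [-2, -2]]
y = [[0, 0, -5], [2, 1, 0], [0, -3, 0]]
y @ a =[[10, 10], [0, 0], [0, 0]]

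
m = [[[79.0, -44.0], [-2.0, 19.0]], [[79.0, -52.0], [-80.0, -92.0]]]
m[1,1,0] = -80.0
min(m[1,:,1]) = -92.0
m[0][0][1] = -44.0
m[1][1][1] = -92.0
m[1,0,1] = -52.0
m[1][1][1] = -92.0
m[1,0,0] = 79.0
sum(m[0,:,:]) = 52.0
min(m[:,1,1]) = -92.0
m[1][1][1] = -92.0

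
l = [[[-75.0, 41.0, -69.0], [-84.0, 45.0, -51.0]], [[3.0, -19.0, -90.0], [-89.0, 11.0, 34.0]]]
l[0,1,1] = 45.0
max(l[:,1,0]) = -84.0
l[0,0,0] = -75.0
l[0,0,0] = -75.0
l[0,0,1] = 41.0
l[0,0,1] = 41.0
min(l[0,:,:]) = -84.0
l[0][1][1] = 45.0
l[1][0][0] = 3.0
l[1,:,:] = [[3.0, -19.0, -90.0], [-89.0, 11.0, 34.0]]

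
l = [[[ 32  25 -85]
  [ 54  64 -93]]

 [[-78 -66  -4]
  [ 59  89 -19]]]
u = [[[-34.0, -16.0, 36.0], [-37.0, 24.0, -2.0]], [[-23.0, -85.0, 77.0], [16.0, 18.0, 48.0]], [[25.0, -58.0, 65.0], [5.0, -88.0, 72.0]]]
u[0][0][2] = 36.0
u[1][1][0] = 16.0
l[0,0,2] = -85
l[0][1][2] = -93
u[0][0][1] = -16.0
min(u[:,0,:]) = -85.0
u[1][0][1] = -85.0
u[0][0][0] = -34.0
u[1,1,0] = 16.0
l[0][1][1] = 64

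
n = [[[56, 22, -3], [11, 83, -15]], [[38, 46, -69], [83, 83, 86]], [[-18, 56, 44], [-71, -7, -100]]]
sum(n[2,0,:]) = 82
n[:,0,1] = [22, 46, 56]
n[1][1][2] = 86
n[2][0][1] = 56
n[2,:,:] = [[-18, 56, 44], [-71, -7, -100]]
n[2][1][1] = -7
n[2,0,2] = 44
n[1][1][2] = 86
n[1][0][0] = 38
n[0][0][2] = -3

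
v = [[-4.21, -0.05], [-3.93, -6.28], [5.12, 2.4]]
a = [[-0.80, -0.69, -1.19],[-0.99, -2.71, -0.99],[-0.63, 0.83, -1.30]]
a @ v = [[-0.01, 1.52], [9.75, 14.69], [-7.27, -8.30]]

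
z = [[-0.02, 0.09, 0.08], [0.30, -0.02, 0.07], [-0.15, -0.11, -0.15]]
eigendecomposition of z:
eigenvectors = [[0.53, -0.23, -0.2],[-0.82, -0.69, -0.67],[-0.23, 0.69, 0.72]]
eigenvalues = [-0.19, 0.01, -0.01]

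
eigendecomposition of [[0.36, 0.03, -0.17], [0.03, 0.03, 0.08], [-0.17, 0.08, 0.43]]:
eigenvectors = [[0.62, 0.76, -0.20], [-0.08, 0.32, 0.95], [-0.78, 0.57, -0.26]]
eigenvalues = [0.57, 0.25, 0.0]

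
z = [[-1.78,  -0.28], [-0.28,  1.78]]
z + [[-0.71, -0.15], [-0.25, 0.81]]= [[-2.49, -0.43], [-0.53, 2.59]]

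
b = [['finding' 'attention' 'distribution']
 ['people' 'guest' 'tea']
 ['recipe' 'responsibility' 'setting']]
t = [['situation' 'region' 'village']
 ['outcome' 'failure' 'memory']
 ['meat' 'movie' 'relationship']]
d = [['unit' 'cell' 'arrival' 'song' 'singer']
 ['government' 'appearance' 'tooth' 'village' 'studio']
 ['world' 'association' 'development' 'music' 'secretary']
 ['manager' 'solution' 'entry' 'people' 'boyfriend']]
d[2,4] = 'secretary'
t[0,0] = 'situation'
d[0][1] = 'cell'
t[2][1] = 'movie'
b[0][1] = 'attention'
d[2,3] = 'music'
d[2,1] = 'association'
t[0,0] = 'situation'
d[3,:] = ['manager', 'solution', 'entry', 'people', 'boyfriend']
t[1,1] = 'failure'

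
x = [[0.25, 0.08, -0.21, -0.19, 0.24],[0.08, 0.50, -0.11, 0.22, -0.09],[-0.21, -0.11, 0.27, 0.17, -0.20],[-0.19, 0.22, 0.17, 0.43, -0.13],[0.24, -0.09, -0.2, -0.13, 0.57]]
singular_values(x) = [0.98, 0.64, 0.34, 0.05, 0.0]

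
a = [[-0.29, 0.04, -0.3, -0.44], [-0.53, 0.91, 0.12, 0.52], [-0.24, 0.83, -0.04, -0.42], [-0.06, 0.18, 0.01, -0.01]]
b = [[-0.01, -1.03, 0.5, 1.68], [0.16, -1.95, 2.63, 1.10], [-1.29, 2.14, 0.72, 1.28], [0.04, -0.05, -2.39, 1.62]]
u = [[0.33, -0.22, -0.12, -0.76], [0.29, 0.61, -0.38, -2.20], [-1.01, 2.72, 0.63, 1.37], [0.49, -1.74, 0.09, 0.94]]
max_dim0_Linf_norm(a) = 0.91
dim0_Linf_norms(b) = [1.29, 2.14, 2.63, 1.68]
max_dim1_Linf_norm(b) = 2.63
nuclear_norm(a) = 2.57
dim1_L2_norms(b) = [2.03, 3.46, 2.9, 2.89]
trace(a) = 0.57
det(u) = 0.01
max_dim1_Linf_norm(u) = 2.72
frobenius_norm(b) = 5.73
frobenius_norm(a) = 1.65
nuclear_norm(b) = 9.80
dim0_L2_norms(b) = [1.3, 3.07, 3.66, 2.88]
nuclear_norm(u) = 6.67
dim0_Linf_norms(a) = [0.53, 0.91, 0.3, 0.52]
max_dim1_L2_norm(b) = 3.46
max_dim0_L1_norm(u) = 5.29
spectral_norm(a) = 1.38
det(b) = -0.18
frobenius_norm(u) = 4.59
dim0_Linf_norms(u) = [1.01, 2.72, 0.63, 2.2]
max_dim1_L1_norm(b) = 5.84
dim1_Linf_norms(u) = [0.76, 2.2, 2.72, 1.74]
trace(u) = 2.51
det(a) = 0.00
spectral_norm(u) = 3.59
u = b @ a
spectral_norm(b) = 4.02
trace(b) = 0.38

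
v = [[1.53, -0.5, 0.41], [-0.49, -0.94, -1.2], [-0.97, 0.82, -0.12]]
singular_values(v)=[2.09, 1.59, 0.18]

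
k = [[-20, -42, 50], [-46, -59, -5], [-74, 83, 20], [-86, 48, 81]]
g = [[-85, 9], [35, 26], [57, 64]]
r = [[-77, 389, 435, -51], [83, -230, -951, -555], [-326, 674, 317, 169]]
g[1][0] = 35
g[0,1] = 9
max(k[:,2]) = 81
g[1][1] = 26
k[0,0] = -20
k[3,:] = [-86, 48, 81]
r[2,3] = 169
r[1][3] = -555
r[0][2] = 435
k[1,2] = -5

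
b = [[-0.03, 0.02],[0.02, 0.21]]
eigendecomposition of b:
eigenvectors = [[-1.00, -0.08],[0.08, -1.00]]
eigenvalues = [-0.03, 0.21]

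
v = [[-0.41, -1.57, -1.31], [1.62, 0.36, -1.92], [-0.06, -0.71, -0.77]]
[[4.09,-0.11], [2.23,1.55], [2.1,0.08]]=v @ [[-0.28, 1.67], [-1.18, -0.75], [-1.62, 0.46]]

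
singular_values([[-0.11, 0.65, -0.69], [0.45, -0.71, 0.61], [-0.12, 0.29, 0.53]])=[1.4, 0.62, 0.2]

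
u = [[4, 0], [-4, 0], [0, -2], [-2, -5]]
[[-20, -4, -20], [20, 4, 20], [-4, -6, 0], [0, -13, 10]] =u @ [[-5, -1, -5], [2, 3, 0]]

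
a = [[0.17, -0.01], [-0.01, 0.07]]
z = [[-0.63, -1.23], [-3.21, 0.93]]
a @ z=[[-0.08,-0.22], [-0.22,0.08]]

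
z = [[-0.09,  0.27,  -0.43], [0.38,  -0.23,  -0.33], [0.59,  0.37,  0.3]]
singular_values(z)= [0.77, 0.58, 0.46]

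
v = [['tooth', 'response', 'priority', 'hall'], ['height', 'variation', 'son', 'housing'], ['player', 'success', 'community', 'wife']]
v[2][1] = 'success'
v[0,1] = 'response'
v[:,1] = ['response', 'variation', 'success']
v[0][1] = 'response'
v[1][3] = 'housing'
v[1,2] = 'son'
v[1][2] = 'son'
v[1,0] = 'height'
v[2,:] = ['player', 'success', 'community', 'wife']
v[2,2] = 'community'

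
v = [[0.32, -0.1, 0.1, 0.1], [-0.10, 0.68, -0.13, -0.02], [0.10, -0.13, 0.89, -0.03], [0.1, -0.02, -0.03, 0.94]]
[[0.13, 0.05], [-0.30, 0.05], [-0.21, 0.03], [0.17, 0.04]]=v @ [[0.34, 0.16], [-0.45, 0.11], [-0.34, 0.03], [0.12, 0.03]]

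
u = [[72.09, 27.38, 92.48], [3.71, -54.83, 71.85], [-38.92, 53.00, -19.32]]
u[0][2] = 92.48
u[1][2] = 71.85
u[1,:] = [3.71, -54.83, 71.85]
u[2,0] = -38.92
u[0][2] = 92.48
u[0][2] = 92.48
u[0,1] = 27.38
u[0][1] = 27.38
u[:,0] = [72.09, 3.71, -38.92]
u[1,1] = -54.83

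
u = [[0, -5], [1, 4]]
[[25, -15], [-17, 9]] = u@[[3, -3], [-5, 3]]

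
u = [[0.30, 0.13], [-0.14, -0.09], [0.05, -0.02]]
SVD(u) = [[-0.89, -0.16], [0.45, -0.5], [-0.1, -0.85]] @ diag([0.36794047358965715, 0.04604137155449242]) @ [[-0.91, -0.42], [-0.42, 0.91]]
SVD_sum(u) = [[0.30, 0.14], [-0.15, -0.07], [0.03, 0.02]] + [[0.0, -0.01], [0.01, -0.02], [0.02, -0.04]]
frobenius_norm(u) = 0.37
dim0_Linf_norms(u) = [0.3, 0.13]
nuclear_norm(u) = 0.41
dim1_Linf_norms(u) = [0.3, 0.14, 0.05]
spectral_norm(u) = 0.37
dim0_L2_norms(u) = [0.33, 0.16]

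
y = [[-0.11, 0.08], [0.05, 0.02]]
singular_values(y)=[0.14, 0.04]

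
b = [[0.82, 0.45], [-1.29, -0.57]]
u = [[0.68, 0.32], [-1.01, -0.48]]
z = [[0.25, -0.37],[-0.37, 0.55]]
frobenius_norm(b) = 1.69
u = z @ b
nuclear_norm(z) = 0.80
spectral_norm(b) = 1.69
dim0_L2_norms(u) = [1.22, 0.58]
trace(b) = 0.25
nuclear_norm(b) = 1.76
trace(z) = 0.80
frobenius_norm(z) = 0.80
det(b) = 0.11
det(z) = 0.00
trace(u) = 0.20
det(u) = -0.00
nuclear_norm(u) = 1.35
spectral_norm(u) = 1.35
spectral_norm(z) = 0.80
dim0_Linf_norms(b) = [1.29, 0.57]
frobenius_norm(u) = 1.35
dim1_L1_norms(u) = [1.0, 1.49]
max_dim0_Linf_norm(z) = 0.55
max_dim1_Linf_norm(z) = 0.55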